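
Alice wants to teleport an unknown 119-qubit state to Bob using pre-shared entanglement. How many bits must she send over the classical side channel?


Quantum teleportation requires 2 classical bits per qubit teleported.
119 qubit(s) -> 2 * 119 = 238 classical bits

238


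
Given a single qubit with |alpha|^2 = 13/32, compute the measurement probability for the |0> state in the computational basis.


|alpha|^2 = 13/32 = 0.4062
|beta|^2 = 1 - 13/32 = 19/32 = 0.5938
P(|0>) = |alpha|^2 = 0.4062

0.4062


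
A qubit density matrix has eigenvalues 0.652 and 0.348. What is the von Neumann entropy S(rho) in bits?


S = -p*log2(p) - (1-p)*log2(1-p)
p = 0.6520, 1-p = 0.3480
= -0.6520 * log2(0.6520) - 0.3480 * log2(0.3480)
= -(-0.4023) - (-0.5299)
= 0.9323

0.9323


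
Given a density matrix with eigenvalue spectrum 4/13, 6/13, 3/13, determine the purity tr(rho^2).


tr(rho^2) = sum of eigenvalues squared
= (4/13)^2 + (6/13)^2 + (3/13)^2
= (16 + 36 + 9) / 169
= 61/169
= 0.3609

0.3609


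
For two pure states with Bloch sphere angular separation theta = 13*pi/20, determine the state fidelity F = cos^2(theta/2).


For states separated by angle theta on Bloch sphere:
F = cos^2(theta/2)
theta = 13*pi/20 = 2.0420
theta/2 = 1.0210
cos(theta/2) = 0.5225
F = 0.2730

0.2730


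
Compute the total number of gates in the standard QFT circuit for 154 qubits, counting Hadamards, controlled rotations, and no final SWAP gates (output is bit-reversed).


Hadamard gates: 154
Controlled rotations: n*(n-1)/2 = 154*153/2 = 11781
SWAP gates: 0 (omitted)
Total = 154 + 11781
= 11935

11935


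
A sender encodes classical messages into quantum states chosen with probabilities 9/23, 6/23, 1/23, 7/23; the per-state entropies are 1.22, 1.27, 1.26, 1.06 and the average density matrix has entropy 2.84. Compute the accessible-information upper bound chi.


chi = S(rho) - sum_i p_i * S(rho_i)
Weighted entropy = 9/23 * 1.22 + 6/23 * 1.27 + 1/23 * 1.26 + 7/23 * 1.06
= 1.1861
chi = 2.84 - 1.1861
= 1.6539

1.6539


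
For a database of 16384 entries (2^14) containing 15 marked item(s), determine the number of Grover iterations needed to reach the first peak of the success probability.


After j Grover iterations the success probability is P(j) = sin^2((2j+1)*theta), where sin(theta) = sqrt(k/N).
N = 2^14 = 16384, k = 15
sin(theta) = sqrt(k/N) = 0.03025768239
theta = arcsin(sqrt(k/N)) = 0.03026230125 rad
P(j) reaches its first maximum when (2j+1)*theta is as close as possible to pi/2, i.e. j = round(pi/(4*theta) - 1/2).
pi/(4*theta) - 1/2 = 25.4530
(For comparison, the common estimate pi/4 * sqrt(N/k) = 25.9570; the exact maximiser is used here.)
Optimal iterations = 25

25


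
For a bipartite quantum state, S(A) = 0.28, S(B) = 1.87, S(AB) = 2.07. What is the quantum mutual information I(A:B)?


I(A:B) = S(A) + S(B) - S(AB)
= 0.28 + 1.87 - 2.07
= 0.0800

0.0800


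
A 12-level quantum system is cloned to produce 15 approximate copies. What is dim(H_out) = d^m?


Output space = H^(tensor 15) where dim(H) = 12
dim = 12^15
= 144 (after 2 factors)
= 1728 (after 3 factors)
= 20736 (after 4 factors)
= 248832 (after 5 factors)
= 2985984 (after 6 factors)
= 35831808 (after 7 factors)
= 429981696 (after 8 factors)
= 5159780352 (after 9 factors)
= 61917364224 (after 10 factors)
= 743008370688 (after 11 factors)
= 8916100448256 (after 12 factors)
= 106993205379072 (after 13 factors)
= 1283918464548864 (after 14 factors)
= 15407021574586368 (after 15 factors)
= 15407021574586368

15407021574586368


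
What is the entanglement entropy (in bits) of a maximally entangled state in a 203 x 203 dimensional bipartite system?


For a maximally entangled state in d x d:
S = log2(d) = log2(203)
= 7.6653

7.6653


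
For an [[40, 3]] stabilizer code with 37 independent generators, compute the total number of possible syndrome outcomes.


Each stabilizer generator gives a binary (+1 or -1) measurement outcome.
With 37 independent generators:
Total syndromes = 2^37
= 137438953472

137438953472


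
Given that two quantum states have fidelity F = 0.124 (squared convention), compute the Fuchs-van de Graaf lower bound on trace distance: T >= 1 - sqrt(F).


Fuchs-van de Graaf (squared-fidelity convention): 1 - sqrt(F) <= T <= sqrt(1 - F).
Lower bound: T >= 1 - sqrt(F)
sqrt(F) = sqrt(0.124) = 0.3521
T >= 1 - 0.3521
T >= 0.6479

0.6479


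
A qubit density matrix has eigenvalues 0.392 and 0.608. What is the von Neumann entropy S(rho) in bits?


S = -p*log2(p) - (1-p)*log2(1-p)
p = 0.3920, 1-p = 0.6080
= -0.3920 * log2(0.3920) - 0.6080 * log2(0.6080)
= -(-0.5296) - (-0.4365)
= 0.9661

0.9661


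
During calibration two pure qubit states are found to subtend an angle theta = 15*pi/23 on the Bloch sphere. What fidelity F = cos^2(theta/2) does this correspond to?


For states separated by angle theta on Bloch sphere:
F = cos^2(theta/2)
theta = 15*pi/23 = 2.0489
theta/2 = 1.0244
cos(theta/2) = 0.5196
F = 0.2700

0.2700


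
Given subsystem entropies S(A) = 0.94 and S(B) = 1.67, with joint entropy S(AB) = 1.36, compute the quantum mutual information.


I(A:B) = S(A) + S(B) - S(AB)
= 0.94 + 1.67 - 1.36
= 1.2500

1.2500


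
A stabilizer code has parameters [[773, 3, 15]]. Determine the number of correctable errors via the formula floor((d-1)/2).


Code parameters: [[773, 3, 15]], distance d = 15.
Number of correctable errors = floor((d-1)/2)
= floor((15 - 1)/2)
= floor(14/2)
= 7

7


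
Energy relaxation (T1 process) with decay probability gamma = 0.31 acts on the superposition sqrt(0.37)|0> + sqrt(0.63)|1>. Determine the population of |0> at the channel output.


For amplitude damping with parameter gamma on state sqrt(a)|0> + sqrt(b)|1>:
alpha^2 = 0.37, beta^2 = 0.63
P(|0>) = alpha^2 + gamma * beta^2
= 0.37 + 0.31 * 0.63
= 0.37 + 0.1953
= 0.5653

0.5653


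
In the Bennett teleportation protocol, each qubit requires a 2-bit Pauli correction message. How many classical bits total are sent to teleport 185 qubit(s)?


Quantum teleportation requires 2 classical bits per qubit teleported.
185 qubit(s) -> 2 * 185 = 370 classical bits

370


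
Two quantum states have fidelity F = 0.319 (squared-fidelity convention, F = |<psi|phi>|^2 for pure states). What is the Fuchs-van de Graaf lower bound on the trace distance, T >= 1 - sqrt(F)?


Fuchs-van de Graaf (squared-fidelity convention): 1 - sqrt(F) <= T <= sqrt(1 - F).
Lower bound: T >= 1 - sqrt(F)
sqrt(F) = sqrt(0.319) = 0.5648
T >= 1 - 0.5648
T >= 0.4352

0.4352


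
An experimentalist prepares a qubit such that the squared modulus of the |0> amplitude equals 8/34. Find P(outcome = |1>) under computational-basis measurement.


|alpha|^2 = 8/34 = 0.2353
|beta|^2 = 1 - 8/34 = 26/34 = 0.7647
P(|1>) = |beta|^2 = 0.7647

0.7647


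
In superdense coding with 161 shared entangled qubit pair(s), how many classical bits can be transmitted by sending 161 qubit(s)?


Superdense coding allows 2 classical bits per shared entangled pair.
161 pair(s) -> 2 * 161 = 322 classical bits

322


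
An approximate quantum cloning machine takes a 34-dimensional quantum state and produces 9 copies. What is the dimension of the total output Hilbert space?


Output space = H^(tensor 9) where dim(H) = 34
dim = 34^9
= 1156 (after 2 factors)
= 39304 (after 3 factors)
= 1336336 (after 4 factors)
= 45435424 (after 5 factors)
= 1544804416 (after 6 factors)
= 52523350144 (after 7 factors)
= 1785793904896 (after 8 factors)
= 60716992766464 (after 9 factors)
= 60716992766464

60716992766464


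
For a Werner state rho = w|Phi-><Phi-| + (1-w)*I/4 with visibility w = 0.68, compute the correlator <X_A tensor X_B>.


|Phi-> = (|00> - |11>)/sqrt(2)
For the pure Bell state, <X_A X_B> = -1 (Bell-state Pauli correlator).
The maximally-mixed part I/4 has tr(I/4 * P tensor P) = 0 for any traceless Pauli P.
So <X_A X_B>_rho = w * (-1) + (1 - w) * 0
= 0.68 * (-1)
= -0.6800

-0.6800


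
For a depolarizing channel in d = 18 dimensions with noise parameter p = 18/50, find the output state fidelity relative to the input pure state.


F = (1-p) + p/d
= (1 - 0.3600) + 0.3600/18
= 0.6400 + 0.0200
= 0.6600

0.6600


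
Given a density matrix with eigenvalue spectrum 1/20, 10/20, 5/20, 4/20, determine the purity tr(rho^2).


tr(rho^2) = sum of eigenvalues squared
= (1/20)^2 + (10/20)^2 + (5/20)^2 + (4/20)^2
= (1 + 100 + 25 + 16) / 400
= 142/400
= 0.3550

0.3550


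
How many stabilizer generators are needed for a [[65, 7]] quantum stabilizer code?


For an [[n,k]] stabilizer code:
Number of stabilizer generators = n - k
= 65 - 7
= 58

58


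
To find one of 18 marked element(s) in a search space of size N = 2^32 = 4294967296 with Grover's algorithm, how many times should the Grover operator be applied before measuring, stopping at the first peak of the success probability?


After j Grover iterations the success probability is P(j) = sin^2((2j+1)*theta), where sin(theta) = sqrt(k/N).
N = 2^32 = 4294967296, k = 18
sin(theta) = sqrt(k/N) = 6.473755931e-05
theta = arcsin(sqrt(k/N)) = 6.473755936e-05 rad
P(j) reaches its first maximum when (2j+1)*theta is as close as possible to pi/2, i.e. j = round(pi/(4*theta) - 1/2).
pi/(4*theta) - 1/2 = 12131.5323
(For comparison, the common estimate pi/4 * sqrt(N/k) = 12132.0323; the exact maximiser is used here.)
Optimal iterations = 12132

12132


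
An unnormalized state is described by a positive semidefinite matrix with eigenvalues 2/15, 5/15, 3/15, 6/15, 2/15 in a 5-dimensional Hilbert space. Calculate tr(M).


tr(M) = sum of eigenvalues
= 2/15 + 5/15 + 3/15 + 6/15 + 2/15
= 18/15
= 1.2000

1.2000


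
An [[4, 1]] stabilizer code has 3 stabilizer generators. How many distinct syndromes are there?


Each stabilizer generator gives a binary (+1 or -1) measurement outcome.
With 3 independent generators:
Total syndromes = 2^3
= 8

8


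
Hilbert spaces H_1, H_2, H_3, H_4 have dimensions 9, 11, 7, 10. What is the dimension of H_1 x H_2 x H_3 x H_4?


dim(H_1 x H_2 x H_3 x H_4) = 9 * 11 * 7 * 10
= 99 * 7 * 10
= 693 * 10
= 6930

6930


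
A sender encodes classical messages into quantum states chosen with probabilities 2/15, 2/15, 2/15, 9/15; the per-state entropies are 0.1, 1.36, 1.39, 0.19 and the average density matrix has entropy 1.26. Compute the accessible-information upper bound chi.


chi = S(rho) - sum_i p_i * S(rho_i)
Weighted entropy = 2/15 * 0.1 + 2/15 * 1.36 + 2/15 * 1.39 + 9/15 * 0.19
= 0.4940
chi = 1.26 - 0.4940
= 0.7660

0.7660


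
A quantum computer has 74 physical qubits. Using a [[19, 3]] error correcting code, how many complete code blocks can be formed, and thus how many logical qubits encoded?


Each code block uses 19 physical qubits for 3 logical qubit(s).
Number of complete blocks = floor(74 / 19) = 3
Logical qubits = 3 * 3
= 9

9


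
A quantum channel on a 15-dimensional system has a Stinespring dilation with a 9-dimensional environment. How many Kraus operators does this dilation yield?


Tracing out the environment in an orthonormal basis {|i>_E} gives Kraus operators K_i = <i|_E U |0>_E.
Number of Kraus operators = dim(H_env) = d_env
= 9

9


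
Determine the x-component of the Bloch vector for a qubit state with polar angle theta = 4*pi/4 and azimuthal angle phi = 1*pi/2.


theta = 3.1416, phi = 1.5708
r_x = sin(theta)*cos(phi) = 0.0000 * 0.0000
r_x = 0.0000

0.0000


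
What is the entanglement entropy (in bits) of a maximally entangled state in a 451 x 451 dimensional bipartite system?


For a maximally entangled state in d x d:
S = log2(d) = log2(451)
= 8.8170

8.8170


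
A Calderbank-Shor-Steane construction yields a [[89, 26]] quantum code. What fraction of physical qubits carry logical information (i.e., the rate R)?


Code rate R = k/n
= 26/89
= 0.2921

0.2921


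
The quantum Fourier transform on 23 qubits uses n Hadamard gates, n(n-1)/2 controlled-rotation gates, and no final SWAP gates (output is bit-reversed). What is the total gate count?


Hadamard gates: 23
Controlled rotations: n*(n-1)/2 = 23*22/2 = 253
SWAP gates: 0 (omitted)
Total = 23 + 253
= 276

276


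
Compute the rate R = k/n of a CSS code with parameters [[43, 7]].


Code rate R = k/n
= 7/43
= 0.1628

0.1628


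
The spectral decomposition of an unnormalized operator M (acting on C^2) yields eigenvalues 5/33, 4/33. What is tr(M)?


tr(M) = sum of eigenvalues
= 5/33 + 4/33
= 9/33
= 0.2727

0.2727


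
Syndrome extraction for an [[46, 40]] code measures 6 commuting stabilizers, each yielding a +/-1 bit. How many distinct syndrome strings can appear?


Each stabilizer generator gives a binary (+1 or -1) measurement outcome.
With 6 independent generators:
Total syndromes = 2^6
= 64

64


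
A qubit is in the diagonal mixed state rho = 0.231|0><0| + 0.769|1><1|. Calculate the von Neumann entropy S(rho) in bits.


S = -p*log2(p) - (1-p)*log2(1-p)
p = 0.2310, 1-p = 0.7690
= -0.2310 * log2(0.2310) - 0.7690 * log2(0.7690)
= -(-0.4883) - (-0.2914)
= 0.7798

0.7798


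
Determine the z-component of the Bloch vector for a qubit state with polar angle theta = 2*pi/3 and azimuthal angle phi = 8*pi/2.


theta = 2.0944, phi = 12.5664
r_z = cos(theta) = -0.5000

-0.5000


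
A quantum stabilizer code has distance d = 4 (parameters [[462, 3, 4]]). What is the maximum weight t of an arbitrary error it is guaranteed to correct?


Code parameters: [[462, 3, 4]], distance d = 4.
Number of correctable errors = floor((d-1)/2)
= floor((4 - 1)/2)
= floor(3/2)
= 1

1


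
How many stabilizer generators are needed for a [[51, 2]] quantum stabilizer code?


For an [[n,k]] stabilizer code:
Number of stabilizer generators = n - k
= 51 - 2
= 49

49


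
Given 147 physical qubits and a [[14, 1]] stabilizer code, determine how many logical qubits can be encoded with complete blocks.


Each code block uses 14 physical qubits for 1 logical qubit(s).
Number of complete blocks = floor(147 / 14) = 10
Logical qubits = 10 * 1
= 10

10


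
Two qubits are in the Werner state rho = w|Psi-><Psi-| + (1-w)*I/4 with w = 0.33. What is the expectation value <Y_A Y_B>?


|Psi-> = (|01> - |10>)/sqrt(2)
For the pure Bell state, <Y_A Y_B> = -1 (Bell-state Pauli correlator).
The maximally-mixed part I/4 has tr(I/4 * P tensor P) = 0 for any traceless Pauli P.
So <Y_A Y_B>_rho = w * (-1) + (1 - w) * 0
= 0.33 * (-1)
= -0.3300

-0.3300


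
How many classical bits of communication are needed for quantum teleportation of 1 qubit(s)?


Quantum teleportation requires 2 classical bits per qubit teleported.
1 qubit(s) -> 2 * 1 = 2 classical bits

2


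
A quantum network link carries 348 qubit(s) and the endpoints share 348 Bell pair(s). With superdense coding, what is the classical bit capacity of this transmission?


Superdense coding allows 2 classical bits per shared entangled pair.
348 pair(s) -> 2 * 348 = 696 classical bits

696


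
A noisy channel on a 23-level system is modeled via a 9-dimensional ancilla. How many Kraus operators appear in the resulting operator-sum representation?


Tracing out the environment in an orthonormal basis {|i>_E} gives Kraus operators K_i = <i|_E U |0>_E.
Number of Kraus operators = dim(H_env) = d_env
= 9

9


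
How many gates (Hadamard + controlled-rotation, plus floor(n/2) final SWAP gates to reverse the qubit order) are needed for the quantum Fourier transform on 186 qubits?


Hadamard gates: 186
Controlled rotations: n*(n-1)/2 = 186*185/2 = 17205
SWAP gates: floor(n/2) = floor(186/2) = 93
Total = 186 + 17205 + 93
= 17484

17484


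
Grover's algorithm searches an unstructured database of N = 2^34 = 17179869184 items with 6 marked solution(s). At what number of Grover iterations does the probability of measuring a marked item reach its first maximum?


After j Grover iterations the success probability is P(j) = sin^2((2j+1)*theta), where sin(theta) = sqrt(k/N).
N = 2^34 = 17179869184, k = 6
sin(theta) = sqrt(k/N) = 1.868812365e-05
theta = arcsin(sqrt(k/N)) = 1.868812365e-05 rad
P(j) reaches its first maximum when (2j+1)*theta is as close as possible to pi/2, i.e. j = round(pi/(4*theta) - 1/2).
pi/(4*theta) - 1/2 = 42026.0928
(For comparison, the common estimate pi/4 * sqrt(N/k) = 42026.5928; the exact maximiser is used here.)
Optimal iterations = 42026

42026


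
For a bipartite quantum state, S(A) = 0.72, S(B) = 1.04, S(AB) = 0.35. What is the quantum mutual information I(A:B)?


I(A:B) = S(A) + S(B) - S(AB)
= 0.72 + 1.04 - 0.35
= 1.4100

1.4100


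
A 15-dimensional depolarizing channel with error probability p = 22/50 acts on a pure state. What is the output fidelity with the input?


F = (1-p) + p/d
= (1 - 0.4400) + 0.4400/15
= 0.5600 + 0.0293
= 0.5893

0.5893


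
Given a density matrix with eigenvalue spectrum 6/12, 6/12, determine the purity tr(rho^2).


tr(rho^2) = sum of eigenvalues squared
= (6/12)^2 + (6/12)^2
= (36 + 36) / 144
= 72/144
= 0.5000

0.5000


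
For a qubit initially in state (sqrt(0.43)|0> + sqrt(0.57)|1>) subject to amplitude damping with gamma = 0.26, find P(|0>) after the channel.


For amplitude damping with parameter gamma on state sqrt(a)|0> + sqrt(b)|1>:
alpha^2 = 0.43, beta^2 = 0.57
P(|0>) = alpha^2 + gamma * beta^2
= 0.43 + 0.26 * 0.57
= 0.43 + 0.1482
= 0.5782

0.5782


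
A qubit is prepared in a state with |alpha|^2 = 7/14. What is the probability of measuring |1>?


|alpha|^2 = 7/14 = 0.5000
|beta|^2 = 1 - 7/14 = 7/14 = 0.5000
P(|1>) = |beta|^2 = 0.5000

0.5000


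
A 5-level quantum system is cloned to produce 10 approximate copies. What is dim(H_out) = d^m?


Output space = H^(tensor 10) where dim(H) = 5
dim = 5^10
= 25 (after 2 factors)
= 125 (after 3 factors)
= 625 (after 4 factors)
= 3125 (after 5 factors)
= 15625 (after 6 factors)
= 78125 (after 7 factors)
= 390625 (after 8 factors)
= 1953125 (after 9 factors)
= 9765625 (after 10 factors)
= 9765625

9765625


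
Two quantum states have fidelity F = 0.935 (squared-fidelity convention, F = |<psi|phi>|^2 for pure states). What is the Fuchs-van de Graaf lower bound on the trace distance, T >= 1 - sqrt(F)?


Fuchs-van de Graaf (squared-fidelity convention): 1 - sqrt(F) <= T <= sqrt(1 - F).
Lower bound: T >= 1 - sqrt(F)
sqrt(F) = sqrt(0.935) = 0.9670
T >= 1 - 0.9670
T >= 0.0330

0.0330


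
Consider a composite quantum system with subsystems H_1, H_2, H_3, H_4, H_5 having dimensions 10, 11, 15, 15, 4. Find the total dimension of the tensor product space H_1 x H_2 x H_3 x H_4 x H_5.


dim(H_1 x H_2 x H_3 x H_4 x H_5) = 10 * 11 * 15 * 15 * 4
= 110 * 15 * 15 * 4
= 1650 * 15 * 4
= 24750 * 4
= 99000

99000


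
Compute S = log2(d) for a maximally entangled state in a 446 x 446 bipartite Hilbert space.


For a maximally entangled state in d x d:
S = log2(d) = log2(446)
= 8.8009

8.8009


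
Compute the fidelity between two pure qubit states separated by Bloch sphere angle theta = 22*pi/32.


For states separated by angle theta on Bloch sphere:
F = cos^2(theta/2)
theta = 22*pi/32 = 2.1598
theta/2 = 1.0799
cos(theta/2) = 0.4714
F = 0.2222

0.2222


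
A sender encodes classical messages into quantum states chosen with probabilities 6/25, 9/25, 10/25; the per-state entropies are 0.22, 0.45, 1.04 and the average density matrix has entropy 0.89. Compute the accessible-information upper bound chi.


chi = S(rho) - sum_i p_i * S(rho_i)
Weighted entropy = 6/25 * 0.22 + 9/25 * 0.45 + 10/25 * 1.04
= 0.6308
chi = 0.89 - 0.6308
= 0.2592

0.2592


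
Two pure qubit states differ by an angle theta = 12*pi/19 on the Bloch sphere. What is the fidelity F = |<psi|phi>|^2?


For states separated by angle theta on Bloch sphere:
F = cos^2(theta/2)
theta = 12*pi/19 = 1.9842
theta/2 = 0.9921
cos(theta/2) = 0.5469
F = 0.2992

0.2992


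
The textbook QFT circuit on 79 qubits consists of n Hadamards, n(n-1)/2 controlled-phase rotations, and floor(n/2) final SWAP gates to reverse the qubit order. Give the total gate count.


Hadamard gates: 79
Controlled rotations: n*(n-1)/2 = 79*78/2 = 3081
SWAP gates: floor(n/2) = floor(79/2) = 39
Total = 79 + 3081 + 39
= 3199

3199


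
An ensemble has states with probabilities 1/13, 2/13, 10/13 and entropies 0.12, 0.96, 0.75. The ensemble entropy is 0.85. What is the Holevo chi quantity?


chi = S(rho) - sum_i p_i * S(rho_i)
Weighted entropy = 1/13 * 0.12 + 2/13 * 0.96 + 10/13 * 0.75
= 0.7338
chi = 0.85 - 0.7338
= 0.1162

0.1162


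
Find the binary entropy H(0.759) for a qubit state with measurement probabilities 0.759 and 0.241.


S = -p*log2(p) - (1-p)*log2(1-p)
p = 0.7590, 1-p = 0.2410
= -0.7590 * log2(0.7590) - 0.2410 * log2(0.2410)
= -(-0.3020) - (-0.4947)
= 0.7967

0.7967


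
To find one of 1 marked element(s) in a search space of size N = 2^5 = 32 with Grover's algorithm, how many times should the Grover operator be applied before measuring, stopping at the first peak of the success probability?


After j Grover iterations the success probability is P(j) = sin^2((2j+1)*theta), where sin(theta) = sqrt(k/N).
N = 2^5 = 32, k = 1
sin(theta) = sqrt(k/N) = 0.1767766953
theta = arcsin(sqrt(k/N)) = 0.1777106008 rad
P(j) reaches its first maximum when (2j+1)*theta is as close as possible to pi/2, i.e. j = round(pi/(4*theta) - 1/2).
pi/(4*theta) - 1/2 = 3.9195
(For comparison, the common estimate pi/4 * sqrt(N/k) = 4.4429; the exact maximiser is used here.)
Optimal iterations = 4

4


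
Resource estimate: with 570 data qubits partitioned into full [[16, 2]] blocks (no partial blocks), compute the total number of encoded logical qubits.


Each code block uses 16 physical qubits for 2 logical qubit(s).
Number of complete blocks = floor(570 / 16) = 35
Logical qubits = 35 * 2
= 70

70


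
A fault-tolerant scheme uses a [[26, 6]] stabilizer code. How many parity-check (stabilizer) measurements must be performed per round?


For an [[n,k]] stabilizer code:
Number of stabilizer generators = n - k
= 26 - 6
= 20

20


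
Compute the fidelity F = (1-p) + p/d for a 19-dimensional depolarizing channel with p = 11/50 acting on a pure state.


F = (1-p) + p/d
= (1 - 0.2200) + 0.2200/19
= 0.7800 + 0.0116
= 0.7916

0.7916


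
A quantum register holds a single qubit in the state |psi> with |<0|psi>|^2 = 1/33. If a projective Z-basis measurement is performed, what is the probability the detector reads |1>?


|alpha|^2 = 1/33 = 0.0303
|beta|^2 = 1 - 1/33 = 32/33 = 0.9697
P(|1>) = |beta|^2 = 0.9697

0.9697


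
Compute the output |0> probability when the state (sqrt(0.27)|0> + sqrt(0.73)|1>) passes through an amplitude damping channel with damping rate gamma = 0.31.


For amplitude damping with parameter gamma on state sqrt(a)|0> + sqrt(b)|1>:
alpha^2 = 0.27, beta^2 = 0.73
P(|0>) = alpha^2 + gamma * beta^2
= 0.27 + 0.31 * 0.73
= 0.27 + 0.2263
= 0.4963

0.4963


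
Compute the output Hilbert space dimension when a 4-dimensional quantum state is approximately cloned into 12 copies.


Output space = H^(tensor 12) where dim(H) = 4
dim = 4^12
= 16 (after 2 factors)
= 64 (after 3 factors)
= 256 (after 4 factors)
= 1024 (after 5 factors)
= 4096 (after 6 factors)
= 16384 (after 7 factors)
= 65536 (after 8 factors)
= 262144 (after 9 factors)
= 1048576 (after 10 factors)
= 4194304 (after 11 factors)
= 16777216 (after 12 factors)
= 16777216

16777216


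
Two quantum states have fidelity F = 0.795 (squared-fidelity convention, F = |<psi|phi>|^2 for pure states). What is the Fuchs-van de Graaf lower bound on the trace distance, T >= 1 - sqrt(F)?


Fuchs-van de Graaf (squared-fidelity convention): 1 - sqrt(F) <= T <= sqrt(1 - F).
Lower bound: T >= 1 - sqrt(F)
sqrt(F) = sqrt(0.795) = 0.8916
T >= 1 - 0.8916
T >= 0.1084

0.1084


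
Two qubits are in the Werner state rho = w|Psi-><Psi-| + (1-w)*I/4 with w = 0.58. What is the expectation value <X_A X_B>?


|Psi-> = (|01> - |10>)/sqrt(2)
For the pure Bell state, <X_A X_B> = -1 (Bell-state Pauli correlator).
The maximally-mixed part I/4 has tr(I/4 * P tensor P) = 0 for any traceless Pauli P.
So <X_A X_B>_rho = w * (-1) + (1 - w) * 0
= 0.58 * (-1)
= -0.5800

-0.5800


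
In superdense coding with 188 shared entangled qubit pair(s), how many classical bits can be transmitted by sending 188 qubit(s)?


Superdense coding allows 2 classical bits per shared entangled pair.
188 pair(s) -> 2 * 188 = 376 classical bits

376


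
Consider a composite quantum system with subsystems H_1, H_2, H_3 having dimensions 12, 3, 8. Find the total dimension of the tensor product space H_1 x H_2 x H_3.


dim(H_1 x H_2 x H_3) = 12 * 3 * 8
= 36 * 8
= 288

288


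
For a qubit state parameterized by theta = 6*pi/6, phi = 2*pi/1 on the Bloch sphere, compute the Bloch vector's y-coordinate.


theta = 3.1416, phi = 6.2832
r_y = sin(theta)*sin(phi) = 0.0000 * 0.0000
r_y = 0.0000

0.0000


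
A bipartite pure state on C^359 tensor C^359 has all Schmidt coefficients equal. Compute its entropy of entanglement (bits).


For a maximally entangled state in d x d:
S = log2(d) = log2(359)
= 8.4878

8.4878


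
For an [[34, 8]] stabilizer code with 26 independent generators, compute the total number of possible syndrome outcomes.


Each stabilizer generator gives a binary (+1 or -1) measurement outcome.
With 26 independent generators:
Total syndromes = 2^26
= 67108864

67108864


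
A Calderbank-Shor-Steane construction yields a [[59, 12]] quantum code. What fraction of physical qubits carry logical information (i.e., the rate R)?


Code rate R = k/n
= 12/59
= 0.2034

0.2034


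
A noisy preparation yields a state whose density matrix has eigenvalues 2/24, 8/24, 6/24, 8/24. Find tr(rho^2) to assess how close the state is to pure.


tr(rho^2) = sum of eigenvalues squared
= (2/24)^2 + (8/24)^2 + (6/24)^2 + (8/24)^2
= (4 + 64 + 36 + 64) / 576
= 168/576
= 0.2917

0.2917


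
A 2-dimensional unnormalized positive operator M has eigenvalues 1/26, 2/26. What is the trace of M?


tr(M) = sum of eigenvalues
= 1/26 + 2/26
= 3/26
= 0.1154

0.1154


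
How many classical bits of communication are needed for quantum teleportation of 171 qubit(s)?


Quantum teleportation requires 2 classical bits per qubit teleported.
171 qubit(s) -> 2 * 171 = 342 classical bits

342


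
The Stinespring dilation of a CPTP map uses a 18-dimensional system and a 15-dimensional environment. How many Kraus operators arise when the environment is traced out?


Tracing out the environment in an orthonormal basis {|i>_E} gives Kraus operators K_i = <i|_E U |0>_E.
Number of Kraus operators = dim(H_env) = d_env
= 15

15


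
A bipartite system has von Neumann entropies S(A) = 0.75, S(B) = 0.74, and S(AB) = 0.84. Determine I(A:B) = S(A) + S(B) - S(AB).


I(A:B) = S(A) + S(B) - S(AB)
= 0.75 + 0.74 - 0.84
= 0.6500

0.6500


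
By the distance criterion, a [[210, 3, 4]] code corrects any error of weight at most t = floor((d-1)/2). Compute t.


Code parameters: [[210, 3, 4]], distance d = 4.
Number of correctable errors = floor((d-1)/2)
= floor((4 - 1)/2)
= floor(3/2)
= 1

1


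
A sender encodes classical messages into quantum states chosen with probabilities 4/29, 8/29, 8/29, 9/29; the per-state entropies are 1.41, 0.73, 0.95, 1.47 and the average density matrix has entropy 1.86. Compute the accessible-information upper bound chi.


chi = S(rho) - sum_i p_i * S(rho_i)
Weighted entropy = 4/29 * 1.41 + 8/29 * 0.73 + 8/29 * 0.95 + 9/29 * 1.47
= 1.1141
chi = 1.86 - 1.1141
= 0.7459

0.7459


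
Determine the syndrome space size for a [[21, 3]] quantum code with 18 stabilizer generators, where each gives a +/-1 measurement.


Each stabilizer generator gives a binary (+1 or -1) measurement outcome.
With 18 independent generators:
Total syndromes = 2^18
= 262144

262144


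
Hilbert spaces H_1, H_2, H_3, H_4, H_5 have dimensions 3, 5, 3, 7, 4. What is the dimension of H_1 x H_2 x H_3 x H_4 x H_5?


dim(H_1 x H_2 x H_3 x H_4 x H_5) = 3 * 5 * 3 * 7 * 4
= 15 * 3 * 7 * 4
= 45 * 7 * 4
= 315 * 4
= 1260

1260


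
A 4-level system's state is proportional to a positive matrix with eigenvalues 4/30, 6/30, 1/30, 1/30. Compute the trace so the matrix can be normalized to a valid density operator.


tr(M) = sum of eigenvalues
= 4/30 + 6/30 + 1/30 + 1/30
= 12/30
= 0.4000

0.4000


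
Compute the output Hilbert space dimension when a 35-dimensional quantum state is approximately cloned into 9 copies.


Output space = H^(tensor 9) where dim(H) = 35
dim = 35^9
= 1225 (after 2 factors)
= 42875 (after 3 factors)
= 1500625 (after 4 factors)
= 52521875 (after 5 factors)
= 1838265625 (after 6 factors)
= 64339296875 (after 7 factors)
= 2251875390625 (after 8 factors)
= 78815638671875 (after 9 factors)
= 78815638671875

78815638671875


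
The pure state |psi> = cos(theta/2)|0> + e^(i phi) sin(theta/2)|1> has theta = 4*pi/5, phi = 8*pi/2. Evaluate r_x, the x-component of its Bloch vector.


theta = 2.5133, phi = 12.5664
r_x = sin(theta)*cos(phi) = 0.5878 * 1.0000
r_x = 0.5878

0.5878


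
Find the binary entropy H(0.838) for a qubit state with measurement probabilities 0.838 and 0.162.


S = -p*log2(p) - (1-p)*log2(1-p)
p = 0.8380, 1-p = 0.1620
= -0.8380 * log2(0.8380) - 0.1620 * log2(0.1620)
= -(-0.2137) - (-0.4254)
= 0.6391

0.6391


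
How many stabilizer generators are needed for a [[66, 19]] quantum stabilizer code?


For an [[n,k]] stabilizer code:
Number of stabilizer generators = n - k
= 66 - 19
= 47

47


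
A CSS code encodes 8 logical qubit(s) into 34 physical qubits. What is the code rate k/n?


Code rate R = k/n
= 8/34
= 0.2353

0.2353


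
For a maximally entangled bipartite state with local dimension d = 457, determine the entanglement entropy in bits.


For a maximally entangled state in d x d:
S = log2(d) = log2(457)
= 8.8361

8.8361


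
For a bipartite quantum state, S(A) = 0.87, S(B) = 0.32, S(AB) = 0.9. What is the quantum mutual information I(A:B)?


I(A:B) = S(A) + S(B) - S(AB)
= 0.87 + 0.32 - 0.9
= 0.2900

0.2900


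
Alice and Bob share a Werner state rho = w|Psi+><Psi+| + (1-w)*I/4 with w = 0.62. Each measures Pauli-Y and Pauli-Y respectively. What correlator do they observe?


|Psi+> = (|01> + |10>)/sqrt(2)
For the pure Bell state, <Y_A Y_B> = +1 (Bell-state Pauli correlator).
The maximally-mixed part I/4 has tr(I/4 * P tensor P) = 0 for any traceless Pauli P.
So <Y_A Y_B>_rho = w * (+1) + (1 - w) * 0
= 0.62 * (+1)
= 0.6200

0.6200


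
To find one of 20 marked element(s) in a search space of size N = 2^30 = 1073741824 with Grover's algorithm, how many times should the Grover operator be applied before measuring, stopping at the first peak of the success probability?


After j Grover iterations the success probability is P(j) = sin^2((2j+1)*theta), where sin(theta) = sqrt(k/N).
N = 2^30 = 1073741824, k = 20
sin(theta) = sqrt(k/N) = 0.0001364787584
theta = arcsin(sqrt(k/N)) = 0.0001364787588 rad
P(j) reaches its first maximum when (2j+1)*theta is as close as possible to pi/2, i.e. j = round(pi/(4*theta) - 1/2).
pi/(4*theta) - 1/2 = 5754.2282
(For comparison, the common estimate pi/4 * sqrt(N/k) = 5754.7282; the exact maximiser is used here.)
Optimal iterations = 5754

5754


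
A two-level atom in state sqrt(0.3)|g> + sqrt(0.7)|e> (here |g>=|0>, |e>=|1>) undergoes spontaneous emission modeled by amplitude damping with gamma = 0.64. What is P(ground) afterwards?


For amplitude damping with parameter gamma on state sqrt(a)|0> + sqrt(b)|1>:
alpha^2 = 0.3, beta^2 = 0.7
P(|0>) = alpha^2 + gamma * beta^2
= 0.3 + 0.64 * 0.7
= 0.3 + 0.4480
= 0.7480

0.7480


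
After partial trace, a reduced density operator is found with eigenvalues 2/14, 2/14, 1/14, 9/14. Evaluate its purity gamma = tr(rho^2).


tr(rho^2) = sum of eigenvalues squared
= (2/14)^2 + (2/14)^2 + (1/14)^2 + (9/14)^2
= (4 + 4 + 1 + 81) / 196
= 90/196
= 0.4592

0.4592


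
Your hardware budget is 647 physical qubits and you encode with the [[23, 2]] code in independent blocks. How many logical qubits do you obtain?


Each code block uses 23 physical qubits for 2 logical qubit(s).
Number of complete blocks = floor(647 / 23) = 28
Logical qubits = 28 * 2
= 56

56


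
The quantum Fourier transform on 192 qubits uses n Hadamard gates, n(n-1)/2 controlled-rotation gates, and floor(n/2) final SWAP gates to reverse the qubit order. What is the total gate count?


Hadamard gates: 192
Controlled rotations: n*(n-1)/2 = 192*191/2 = 18336
SWAP gates: floor(n/2) = floor(192/2) = 96
Total = 192 + 18336 + 96
= 18624

18624


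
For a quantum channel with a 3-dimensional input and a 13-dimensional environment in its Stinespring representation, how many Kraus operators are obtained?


Tracing out the environment in an orthonormal basis {|i>_E} gives Kraus operators K_i = <i|_E U |0>_E.
Number of Kraus operators = dim(H_env) = d_env
= 13

13


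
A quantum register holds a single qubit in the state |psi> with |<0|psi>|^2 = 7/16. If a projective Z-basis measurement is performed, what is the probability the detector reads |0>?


|alpha|^2 = 7/16 = 0.4375
|beta|^2 = 1 - 7/16 = 9/16 = 0.5625
P(|0>) = |alpha|^2 = 0.4375

0.4375


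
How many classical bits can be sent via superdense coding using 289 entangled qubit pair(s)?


Superdense coding allows 2 classical bits per shared entangled pair.
289 pair(s) -> 2 * 289 = 578 classical bits

578


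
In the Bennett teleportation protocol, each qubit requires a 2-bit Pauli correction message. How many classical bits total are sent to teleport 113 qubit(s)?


Quantum teleportation requires 2 classical bits per qubit teleported.
113 qubit(s) -> 2 * 113 = 226 classical bits

226


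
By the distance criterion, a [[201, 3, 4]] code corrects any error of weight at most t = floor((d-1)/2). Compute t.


Code parameters: [[201, 3, 4]], distance d = 4.
Number of correctable errors = floor((d-1)/2)
= floor((4 - 1)/2)
= floor(3/2)
= 1

1


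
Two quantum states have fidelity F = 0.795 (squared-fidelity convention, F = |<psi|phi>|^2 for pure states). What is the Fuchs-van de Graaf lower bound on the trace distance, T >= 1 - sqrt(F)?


Fuchs-van de Graaf (squared-fidelity convention): 1 - sqrt(F) <= T <= sqrt(1 - F).
Lower bound: T >= 1 - sqrt(F)
sqrt(F) = sqrt(0.795) = 0.8916
T >= 1 - 0.8916
T >= 0.1084

0.1084


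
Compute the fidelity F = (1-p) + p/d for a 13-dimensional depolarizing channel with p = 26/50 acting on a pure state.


F = (1-p) + p/d
= (1 - 0.5200) + 0.5200/13
= 0.4800 + 0.0400
= 0.5200

0.5200


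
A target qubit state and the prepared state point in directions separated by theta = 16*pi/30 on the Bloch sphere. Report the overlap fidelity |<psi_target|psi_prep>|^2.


For states separated by angle theta on Bloch sphere:
F = cos^2(theta/2)
theta = 16*pi/30 = 1.6755
theta/2 = 0.8378
cos(theta/2) = 0.6691
F = 0.4477

0.4477


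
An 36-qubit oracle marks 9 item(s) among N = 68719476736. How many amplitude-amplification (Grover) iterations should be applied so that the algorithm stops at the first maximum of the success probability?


After j Grover iterations the success probability is P(j) = sin^2((2j+1)*theta), where sin(theta) = sqrt(k/N).
N = 2^36 = 68719476736, k = 9
sin(theta) = sqrt(k/N) = 1.14440918e-05
theta = arcsin(sqrt(k/N)) = 1.14440918e-05 rad
P(j) reaches its first maximum when (2j+1)*theta is as close as possible to pi/2, i.e. j = round(pi/(4*theta) - 1/2).
pi/(4*theta) - 1/2 = 68628.6387
(For comparison, the common estimate pi/4 * sqrt(N/k) = 68629.1387; the exact maximiser is used here.)
Optimal iterations = 68629

68629


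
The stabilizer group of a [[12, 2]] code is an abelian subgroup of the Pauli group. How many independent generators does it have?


For an [[n,k]] stabilizer code:
Number of stabilizer generators = n - k
= 12 - 2
= 10

10


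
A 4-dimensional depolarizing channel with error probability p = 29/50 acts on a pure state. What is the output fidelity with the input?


F = (1-p) + p/d
= (1 - 0.5800) + 0.5800/4
= 0.4200 + 0.1450
= 0.5650

0.5650


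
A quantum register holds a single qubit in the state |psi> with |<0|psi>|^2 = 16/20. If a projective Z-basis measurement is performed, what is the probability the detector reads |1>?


|alpha|^2 = 16/20 = 0.8000
|beta|^2 = 1 - 16/20 = 4/20 = 0.2000
P(|1>) = |beta|^2 = 0.2000

0.2000


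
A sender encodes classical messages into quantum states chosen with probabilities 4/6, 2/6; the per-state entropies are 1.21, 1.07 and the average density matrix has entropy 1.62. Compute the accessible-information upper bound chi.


chi = S(rho) - sum_i p_i * S(rho_i)
Weighted entropy = 4/6 * 1.21 + 2/6 * 1.07
= 1.1633
chi = 1.62 - 1.1633
= 0.4567

0.4567


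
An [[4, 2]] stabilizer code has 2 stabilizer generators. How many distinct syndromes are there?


Each stabilizer generator gives a binary (+1 or -1) measurement outcome.
With 2 independent generators:
Total syndromes = 2^2
= 4

4


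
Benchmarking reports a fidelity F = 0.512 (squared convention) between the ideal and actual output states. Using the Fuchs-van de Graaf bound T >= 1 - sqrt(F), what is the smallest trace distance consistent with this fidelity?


Fuchs-van de Graaf (squared-fidelity convention): 1 - sqrt(F) <= T <= sqrt(1 - F).
Lower bound: T >= 1 - sqrt(F)
sqrt(F) = sqrt(0.512) = 0.7155
T >= 1 - 0.7155
T >= 0.2845

0.2845


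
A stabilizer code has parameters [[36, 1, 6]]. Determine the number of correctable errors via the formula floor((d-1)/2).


Code parameters: [[36, 1, 6]], distance d = 6.
Number of correctable errors = floor((d-1)/2)
= floor((6 - 1)/2)
= floor(5/2)
= 2

2


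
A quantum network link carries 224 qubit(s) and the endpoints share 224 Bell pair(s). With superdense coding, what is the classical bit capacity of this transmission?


Superdense coding allows 2 classical bits per shared entangled pair.
224 pair(s) -> 2 * 224 = 448 classical bits

448


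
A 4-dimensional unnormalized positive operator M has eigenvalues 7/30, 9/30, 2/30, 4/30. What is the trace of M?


tr(M) = sum of eigenvalues
= 7/30 + 9/30 + 2/30 + 4/30
= 22/30
= 0.7333

0.7333


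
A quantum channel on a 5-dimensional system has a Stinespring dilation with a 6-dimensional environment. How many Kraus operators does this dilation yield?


Tracing out the environment in an orthonormal basis {|i>_E} gives Kraus operators K_i = <i|_E U |0>_E.
Number of Kraus operators = dim(H_env) = d_env
= 6

6


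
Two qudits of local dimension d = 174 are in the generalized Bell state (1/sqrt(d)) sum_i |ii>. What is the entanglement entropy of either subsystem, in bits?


For a maximally entangled state in d x d:
S = log2(d) = log2(174)
= 7.4429

7.4429


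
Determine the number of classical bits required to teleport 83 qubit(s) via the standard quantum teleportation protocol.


Quantum teleportation requires 2 classical bits per qubit teleported.
83 qubit(s) -> 2 * 83 = 166 classical bits

166


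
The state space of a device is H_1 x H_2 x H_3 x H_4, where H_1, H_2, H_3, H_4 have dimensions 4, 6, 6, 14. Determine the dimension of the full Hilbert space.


dim(H_1 x H_2 x H_3 x H_4) = 4 * 6 * 6 * 14
= 24 * 6 * 14
= 144 * 14
= 2016

2016


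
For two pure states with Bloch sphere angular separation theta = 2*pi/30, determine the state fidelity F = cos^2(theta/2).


For states separated by angle theta on Bloch sphere:
F = cos^2(theta/2)
theta = 2*pi/30 = 0.2094
theta/2 = 0.1047
cos(theta/2) = 0.9945
F = 0.9891

0.9891


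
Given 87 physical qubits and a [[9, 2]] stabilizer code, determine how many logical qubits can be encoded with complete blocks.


Each code block uses 9 physical qubits for 2 logical qubit(s).
Number of complete blocks = floor(87 / 9) = 9
Logical qubits = 9 * 2
= 18

18


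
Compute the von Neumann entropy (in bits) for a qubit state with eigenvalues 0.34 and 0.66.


S = -p*log2(p) - (1-p)*log2(1-p)
p = 0.3400, 1-p = 0.6600
= -0.3400 * log2(0.3400) - 0.6600 * log2(0.6600)
= -(-0.5292) - (-0.3956)
= 0.9248

0.9248
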